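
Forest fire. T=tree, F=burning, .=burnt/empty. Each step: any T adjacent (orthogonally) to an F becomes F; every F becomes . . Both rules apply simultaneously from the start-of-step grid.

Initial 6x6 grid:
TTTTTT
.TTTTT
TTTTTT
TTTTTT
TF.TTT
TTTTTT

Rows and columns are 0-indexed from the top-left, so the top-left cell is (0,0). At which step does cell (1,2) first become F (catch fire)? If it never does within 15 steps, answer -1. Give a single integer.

Step 1: cell (1,2)='T' (+3 fires, +1 burnt)
Step 2: cell (1,2)='T' (+5 fires, +3 burnt)
Step 3: cell (1,2)='T' (+5 fires, +5 burnt)
Step 4: cell (1,2)='F' (+6 fires, +5 burnt)
  -> target ignites at step 4
Step 5: cell (1,2)='.' (+7 fires, +6 burnt)
Step 6: cell (1,2)='.' (+4 fires, +7 burnt)
Step 7: cell (1,2)='.' (+2 fires, +4 burnt)
Step 8: cell (1,2)='.' (+1 fires, +2 burnt)
Step 9: cell (1,2)='.' (+0 fires, +1 burnt)
  fire out at step 9

4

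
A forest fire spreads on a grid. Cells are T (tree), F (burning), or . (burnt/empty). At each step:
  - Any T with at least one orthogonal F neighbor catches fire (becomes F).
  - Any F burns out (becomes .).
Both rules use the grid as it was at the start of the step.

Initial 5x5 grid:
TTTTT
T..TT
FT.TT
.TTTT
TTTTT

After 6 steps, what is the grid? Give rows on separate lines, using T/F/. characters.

Step 1: 2 trees catch fire, 1 burn out
  TTTTT
  F..TT
  .F.TT
  .TTTT
  TTTTT
Step 2: 2 trees catch fire, 2 burn out
  FTTTT
  ...TT
  ...TT
  .FTTT
  TTTTT
Step 3: 3 trees catch fire, 2 burn out
  .FTTT
  ...TT
  ...TT
  ..FTT
  TFTTT
Step 4: 4 trees catch fire, 3 burn out
  ..FTT
  ...TT
  ...TT
  ...FT
  F.FTT
Step 5: 4 trees catch fire, 4 burn out
  ...FT
  ...TT
  ...FT
  ....F
  ...FT
Step 6: 4 trees catch fire, 4 burn out
  ....F
  ...FT
  ....F
  .....
  ....F

....F
...FT
....F
.....
....F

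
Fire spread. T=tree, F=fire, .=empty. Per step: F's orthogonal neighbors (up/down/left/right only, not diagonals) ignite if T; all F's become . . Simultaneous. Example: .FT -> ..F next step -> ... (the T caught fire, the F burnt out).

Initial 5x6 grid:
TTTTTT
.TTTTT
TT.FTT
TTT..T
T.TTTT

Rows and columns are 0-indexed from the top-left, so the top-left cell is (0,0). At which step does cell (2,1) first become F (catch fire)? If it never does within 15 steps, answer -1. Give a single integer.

Step 1: cell (2,1)='T' (+2 fires, +1 burnt)
Step 2: cell (2,1)='T' (+4 fires, +2 burnt)
Step 3: cell (2,1)='T' (+5 fires, +4 burnt)
Step 4: cell (2,1)='F' (+4 fires, +5 burnt)
  -> target ignites at step 4
Step 5: cell (2,1)='.' (+4 fires, +4 burnt)
Step 6: cell (2,1)='.' (+3 fires, +4 burnt)
Step 7: cell (2,1)='.' (+2 fires, +3 burnt)
Step 8: cell (2,1)='.' (+0 fires, +2 burnt)
  fire out at step 8

4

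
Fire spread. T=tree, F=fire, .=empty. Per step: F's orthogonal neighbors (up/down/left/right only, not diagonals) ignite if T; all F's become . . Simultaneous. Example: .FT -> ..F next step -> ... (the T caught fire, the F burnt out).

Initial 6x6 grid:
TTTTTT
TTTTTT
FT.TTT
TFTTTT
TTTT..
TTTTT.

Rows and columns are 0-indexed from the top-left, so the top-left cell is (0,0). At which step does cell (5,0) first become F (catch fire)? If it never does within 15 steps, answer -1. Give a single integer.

Step 1: cell (5,0)='T' (+5 fires, +2 burnt)
Step 2: cell (5,0)='T' (+6 fires, +5 burnt)
Step 3: cell (5,0)='F' (+7 fires, +6 burnt)
  -> target ignites at step 3
Step 4: cell (5,0)='.' (+5 fires, +7 burnt)
Step 5: cell (5,0)='.' (+4 fires, +5 burnt)
Step 6: cell (5,0)='.' (+2 fires, +4 burnt)
Step 7: cell (5,0)='.' (+1 fires, +2 burnt)
Step 8: cell (5,0)='.' (+0 fires, +1 burnt)
  fire out at step 8

3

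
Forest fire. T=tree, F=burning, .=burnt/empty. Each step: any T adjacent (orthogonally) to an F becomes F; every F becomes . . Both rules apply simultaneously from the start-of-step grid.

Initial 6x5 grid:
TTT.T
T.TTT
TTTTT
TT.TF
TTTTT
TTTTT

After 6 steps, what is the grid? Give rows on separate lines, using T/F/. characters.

Step 1: 3 trees catch fire, 1 burn out
  TTT.T
  T.TTT
  TTTTF
  TT.F.
  TTTTF
  TTTTT
Step 2: 4 trees catch fire, 3 burn out
  TTT.T
  T.TTF
  TTTF.
  TT...
  TTTF.
  TTTTF
Step 3: 5 trees catch fire, 4 burn out
  TTT.F
  T.TF.
  TTF..
  TT...
  TTF..
  TTTF.
Step 4: 4 trees catch fire, 5 burn out
  TTT..
  T.F..
  TF...
  TT...
  TF...
  TTF..
Step 5: 5 trees catch fire, 4 burn out
  TTF..
  T....
  F....
  TF...
  F....
  TF...
Step 6: 4 trees catch fire, 5 burn out
  TF...
  F....
  .....
  F....
  .....
  F....

TF...
F....
.....
F....
.....
F....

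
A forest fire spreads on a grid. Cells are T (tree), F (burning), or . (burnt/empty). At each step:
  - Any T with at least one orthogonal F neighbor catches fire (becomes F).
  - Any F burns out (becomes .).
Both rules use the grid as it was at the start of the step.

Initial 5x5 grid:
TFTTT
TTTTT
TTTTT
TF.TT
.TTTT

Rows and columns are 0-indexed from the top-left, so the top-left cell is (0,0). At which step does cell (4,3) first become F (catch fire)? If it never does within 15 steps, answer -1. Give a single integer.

Step 1: cell (4,3)='T' (+6 fires, +2 burnt)
Step 2: cell (4,3)='T' (+6 fires, +6 burnt)
Step 3: cell (4,3)='F' (+4 fires, +6 burnt)
  -> target ignites at step 3
Step 4: cell (4,3)='.' (+4 fires, +4 burnt)
Step 5: cell (4,3)='.' (+1 fires, +4 burnt)
Step 6: cell (4,3)='.' (+0 fires, +1 burnt)
  fire out at step 6

3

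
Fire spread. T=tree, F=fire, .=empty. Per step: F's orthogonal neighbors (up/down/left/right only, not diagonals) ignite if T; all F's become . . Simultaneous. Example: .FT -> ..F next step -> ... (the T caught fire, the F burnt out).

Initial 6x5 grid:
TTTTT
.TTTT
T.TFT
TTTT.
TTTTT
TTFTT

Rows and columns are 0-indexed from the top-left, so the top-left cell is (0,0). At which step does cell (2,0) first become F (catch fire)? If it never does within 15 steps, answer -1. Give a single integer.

Step 1: cell (2,0)='T' (+7 fires, +2 burnt)
Step 2: cell (2,0)='T' (+8 fires, +7 burnt)
Step 3: cell (2,0)='T' (+6 fires, +8 burnt)
Step 4: cell (2,0)='T' (+2 fires, +6 burnt)
Step 5: cell (2,0)='F' (+2 fires, +2 burnt)
  -> target ignites at step 5
Step 6: cell (2,0)='.' (+0 fires, +2 burnt)
  fire out at step 6

5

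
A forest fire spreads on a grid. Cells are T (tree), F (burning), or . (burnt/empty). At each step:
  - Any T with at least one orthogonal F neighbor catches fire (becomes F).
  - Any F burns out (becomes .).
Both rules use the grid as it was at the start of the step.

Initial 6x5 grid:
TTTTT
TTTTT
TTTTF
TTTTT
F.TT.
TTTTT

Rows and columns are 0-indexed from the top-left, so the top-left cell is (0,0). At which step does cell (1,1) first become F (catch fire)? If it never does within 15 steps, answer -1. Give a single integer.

Step 1: cell (1,1)='T' (+5 fires, +2 burnt)
Step 2: cell (1,1)='T' (+7 fires, +5 burnt)
Step 3: cell (1,1)='T' (+7 fires, +7 burnt)
Step 4: cell (1,1)='F' (+5 fires, +7 burnt)
  -> target ignites at step 4
Step 5: cell (1,1)='.' (+2 fires, +5 burnt)
Step 6: cell (1,1)='.' (+0 fires, +2 burnt)
  fire out at step 6

4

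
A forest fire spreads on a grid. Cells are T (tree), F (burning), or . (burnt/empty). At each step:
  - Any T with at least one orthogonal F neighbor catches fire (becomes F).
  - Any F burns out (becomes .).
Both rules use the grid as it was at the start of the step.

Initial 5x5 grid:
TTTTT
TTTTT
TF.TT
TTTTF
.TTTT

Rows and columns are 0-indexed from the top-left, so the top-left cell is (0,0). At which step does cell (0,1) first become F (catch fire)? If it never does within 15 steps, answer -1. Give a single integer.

Step 1: cell (0,1)='T' (+6 fires, +2 burnt)
Step 2: cell (0,1)='F' (+9 fires, +6 burnt)
  -> target ignites at step 2
Step 3: cell (0,1)='.' (+5 fires, +9 burnt)
Step 4: cell (0,1)='.' (+1 fires, +5 burnt)
Step 5: cell (0,1)='.' (+0 fires, +1 burnt)
  fire out at step 5

2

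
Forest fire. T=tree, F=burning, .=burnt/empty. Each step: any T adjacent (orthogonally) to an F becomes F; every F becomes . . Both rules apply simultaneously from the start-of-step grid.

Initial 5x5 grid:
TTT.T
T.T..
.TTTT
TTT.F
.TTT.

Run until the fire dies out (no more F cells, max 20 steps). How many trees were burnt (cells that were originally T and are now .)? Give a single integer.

Step 1: +1 fires, +1 burnt (F count now 1)
Step 2: +1 fires, +1 burnt (F count now 1)
Step 3: +1 fires, +1 burnt (F count now 1)
Step 4: +3 fires, +1 burnt (F count now 3)
Step 5: +3 fires, +3 burnt (F count now 3)
Step 6: +4 fires, +3 burnt (F count now 4)
Step 7: +1 fires, +4 burnt (F count now 1)
Step 8: +1 fires, +1 burnt (F count now 1)
Step 9: +0 fires, +1 burnt (F count now 0)
Fire out after step 9
Initially T: 16, now '.': 24
Total burnt (originally-T cells now '.'): 15

Answer: 15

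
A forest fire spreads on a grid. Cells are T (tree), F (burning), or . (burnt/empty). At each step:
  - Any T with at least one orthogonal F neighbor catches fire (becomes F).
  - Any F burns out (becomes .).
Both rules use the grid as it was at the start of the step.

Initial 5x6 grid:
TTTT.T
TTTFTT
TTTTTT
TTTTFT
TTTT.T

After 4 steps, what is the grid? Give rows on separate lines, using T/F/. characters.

Step 1: 7 trees catch fire, 2 burn out
  TTTF.T
  TTF.FT
  TTTFFT
  TTTF.F
  TTTT.T
Step 2: 8 trees catch fire, 7 burn out
  TTF..T
  TF...F
  TTF..F
  TTF...
  TTTF.F
Step 3: 6 trees catch fire, 8 burn out
  TF...F
  F.....
  TF....
  TF....
  TTF...
Step 4: 4 trees catch fire, 6 burn out
  F.....
  ......
  F.....
  F.....
  TF....

F.....
......
F.....
F.....
TF....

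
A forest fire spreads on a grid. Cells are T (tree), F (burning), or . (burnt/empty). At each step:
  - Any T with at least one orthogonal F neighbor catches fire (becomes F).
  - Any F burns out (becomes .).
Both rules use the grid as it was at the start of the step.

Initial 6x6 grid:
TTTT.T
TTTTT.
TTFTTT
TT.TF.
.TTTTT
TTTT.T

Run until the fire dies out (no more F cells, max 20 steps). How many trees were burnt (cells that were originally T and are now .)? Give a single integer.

Answer: 27

Derivation:
Step 1: +6 fires, +2 burnt (F count now 6)
Step 2: +9 fires, +6 burnt (F count now 9)
Step 3: +8 fires, +9 burnt (F count now 8)
Step 4: +3 fires, +8 burnt (F count now 3)
Step 5: +1 fires, +3 burnt (F count now 1)
Step 6: +0 fires, +1 burnt (F count now 0)
Fire out after step 6
Initially T: 28, now '.': 35
Total burnt (originally-T cells now '.'): 27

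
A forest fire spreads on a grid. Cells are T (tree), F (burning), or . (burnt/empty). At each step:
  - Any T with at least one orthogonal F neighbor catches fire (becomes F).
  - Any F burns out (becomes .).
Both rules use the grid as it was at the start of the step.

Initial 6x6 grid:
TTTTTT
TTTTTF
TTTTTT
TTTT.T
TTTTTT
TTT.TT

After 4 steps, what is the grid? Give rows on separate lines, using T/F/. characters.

Step 1: 3 trees catch fire, 1 burn out
  TTTTTF
  TTTTF.
  TTTTTF
  TTTT.T
  TTTTTT
  TTT.TT
Step 2: 4 trees catch fire, 3 burn out
  TTTTF.
  TTTF..
  TTTTF.
  TTTT.F
  TTTTTT
  TTT.TT
Step 3: 4 trees catch fire, 4 burn out
  TTTF..
  TTF...
  TTTF..
  TTTT..
  TTTTTF
  TTT.TT
Step 4: 6 trees catch fire, 4 burn out
  TTF...
  TF....
  TTF...
  TTTF..
  TTTTF.
  TTT.TF

TTF...
TF....
TTF...
TTTF..
TTTTF.
TTT.TF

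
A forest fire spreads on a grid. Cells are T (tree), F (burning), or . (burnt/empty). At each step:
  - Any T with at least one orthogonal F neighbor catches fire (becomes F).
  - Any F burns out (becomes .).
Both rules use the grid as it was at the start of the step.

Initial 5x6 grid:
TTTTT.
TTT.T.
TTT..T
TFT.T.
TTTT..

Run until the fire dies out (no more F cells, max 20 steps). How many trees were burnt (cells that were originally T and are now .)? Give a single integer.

Step 1: +4 fires, +1 burnt (F count now 4)
Step 2: +5 fires, +4 burnt (F count now 5)
Step 3: +4 fires, +5 burnt (F count now 4)
Step 4: +2 fires, +4 burnt (F count now 2)
Step 5: +1 fires, +2 burnt (F count now 1)
Step 6: +1 fires, +1 burnt (F count now 1)
Step 7: +1 fires, +1 burnt (F count now 1)
Step 8: +0 fires, +1 burnt (F count now 0)
Fire out after step 8
Initially T: 20, now '.': 28
Total burnt (originally-T cells now '.'): 18

Answer: 18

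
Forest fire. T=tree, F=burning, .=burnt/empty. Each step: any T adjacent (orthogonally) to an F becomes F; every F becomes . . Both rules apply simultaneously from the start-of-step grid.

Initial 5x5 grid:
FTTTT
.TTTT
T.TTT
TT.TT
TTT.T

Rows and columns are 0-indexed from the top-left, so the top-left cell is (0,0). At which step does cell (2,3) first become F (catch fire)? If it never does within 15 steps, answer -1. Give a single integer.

Step 1: cell (2,3)='T' (+1 fires, +1 burnt)
Step 2: cell (2,3)='T' (+2 fires, +1 burnt)
Step 3: cell (2,3)='T' (+2 fires, +2 burnt)
Step 4: cell (2,3)='T' (+3 fires, +2 burnt)
Step 5: cell (2,3)='F' (+2 fires, +3 burnt)
  -> target ignites at step 5
Step 6: cell (2,3)='.' (+2 fires, +2 burnt)
Step 7: cell (2,3)='.' (+1 fires, +2 burnt)
Step 8: cell (2,3)='.' (+1 fires, +1 burnt)
Step 9: cell (2,3)='.' (+0 fires, +1 burnt)
  fire out at step 9

5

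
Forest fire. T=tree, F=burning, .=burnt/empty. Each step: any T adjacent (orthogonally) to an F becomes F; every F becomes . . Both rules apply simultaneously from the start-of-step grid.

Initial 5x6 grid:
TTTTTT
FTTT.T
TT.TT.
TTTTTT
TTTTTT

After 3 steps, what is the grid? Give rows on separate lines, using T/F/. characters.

Step 1: 3 trees catch fire, 1 burn out
  FTTTTT
  .FTT.T
  FT.TT.
  TTTTTT
  TTTTTT
Step 2: 4 trees catch fire, 3 burn out
  .FTTTT
  ..FT.T
  .F.TT.
  FTTTTT
  TTTTTT
Step 3: 4 trees catch fire, 4 burn out
  ..FTTT
  ...F.T
  ...TT.
  .FTTTT
  FTTTTT

..FTTT
...F.T
...TT.
.FTTTT
FTTTTT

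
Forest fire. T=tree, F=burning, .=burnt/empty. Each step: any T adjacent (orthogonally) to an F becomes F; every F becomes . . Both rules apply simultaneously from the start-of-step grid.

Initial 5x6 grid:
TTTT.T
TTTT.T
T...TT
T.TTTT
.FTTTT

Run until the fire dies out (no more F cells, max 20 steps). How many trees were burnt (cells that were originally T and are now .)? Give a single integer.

Step 1: +1 fires, +1 burnt (F count now 1)
Step 2: +2 fires, +1 burnt (F count now 2)
Step 3: +2 fires, +2 burnt (F count now 2)
Step 4: +2 fires, +2 burnt (F count now 2)
Step 5: +2 fires, +2 burnt (F count now 2)
Step 6: +1 fires, +2 burnt (F count now 1)
Step 7: +1 fires, +1 burnt (F count now 1)
Step 8: +1 fires, +1 burnt (F count now 1)
Step 9: +0 fires, +1 burnt (F count now 0)
Fire out after step 9
Initially T: 22, now '.': 20
Total burnt (originally-T cells now '.'): 12

Answer: 12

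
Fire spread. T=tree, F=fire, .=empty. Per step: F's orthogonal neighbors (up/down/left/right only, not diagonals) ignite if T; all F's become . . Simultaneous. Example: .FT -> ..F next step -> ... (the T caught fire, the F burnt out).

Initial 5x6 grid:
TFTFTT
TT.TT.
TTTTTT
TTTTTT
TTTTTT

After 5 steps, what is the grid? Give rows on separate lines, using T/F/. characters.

Step 1: 5 trees catch fire, 2 burn out
  F.F.FT
  TF.FT.
  TTTTTT
  TTTTTT
  TTTTTT
Step 2: 5 trees catch fire, 5 burn out
  .....F
  F...F.
  TFTFTT
  TTTTTT
  TTTTTT
Step 3: 5 trees catch fire, 5 burn out
  ......
  ......
  F.F.FT
  TFTFTT
  TTTTTT
Step 4: 6 trees catch fire, 5 burn out
  ......
  ......
  .....F
  F.F.FT
  TFTFTT
Step 5: 4 trees catch fire, 6 burn out
  ......
  ......
  ......
  .....F
  F.F.FT

......
......
......
.....F
F.F.FT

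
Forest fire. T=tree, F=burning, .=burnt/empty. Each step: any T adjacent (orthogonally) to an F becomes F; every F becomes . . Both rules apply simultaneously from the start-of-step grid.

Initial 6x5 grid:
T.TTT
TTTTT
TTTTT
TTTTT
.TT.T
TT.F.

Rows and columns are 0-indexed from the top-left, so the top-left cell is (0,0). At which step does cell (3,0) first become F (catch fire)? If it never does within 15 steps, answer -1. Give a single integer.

Step 1: cell (3,0)='T' (+0 fires, +1 burnt)
  fire out at step 1
Target never catches fire within 15 steps

-1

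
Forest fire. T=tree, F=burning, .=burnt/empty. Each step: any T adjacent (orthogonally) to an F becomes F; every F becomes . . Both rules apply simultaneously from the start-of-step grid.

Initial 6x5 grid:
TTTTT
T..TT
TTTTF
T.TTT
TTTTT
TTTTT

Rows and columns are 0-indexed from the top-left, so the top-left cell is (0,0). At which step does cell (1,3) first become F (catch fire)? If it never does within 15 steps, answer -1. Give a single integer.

Step 1: cell (1,3)='T' (+3 fires, +1 burnt)
Step 2: cell (1,3)='F' (+5 fires, +3 burnt)
  -> target ignites at step 2
Step 3: cell (1,3)='.' (+5 fires, +5 burnt)
Step 4: cell (1,3)='.' (+4 fires, +5 burnt)
Step 5: cell (1,3)='.' (+5 fires, +4 burnt)
Step 6: cell (1,3)='.' (+3 fires, +5 burnt)
Step 7: cell (1,3)='.' (+1 fires, +3 burnt)
Step 8: cell (1,3)='.' (+0 fires, +1 burnt)
  fire out at step 8

2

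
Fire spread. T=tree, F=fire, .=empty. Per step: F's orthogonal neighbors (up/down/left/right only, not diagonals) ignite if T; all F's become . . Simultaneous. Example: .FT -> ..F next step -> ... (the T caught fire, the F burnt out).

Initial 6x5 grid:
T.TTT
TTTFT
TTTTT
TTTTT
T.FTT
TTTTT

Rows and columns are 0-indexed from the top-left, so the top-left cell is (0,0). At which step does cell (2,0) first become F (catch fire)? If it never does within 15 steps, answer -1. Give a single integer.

Step 1: cell (2,0)='T' (+7 fires, +2 burnt)
Step 2: cell (2,0)='T' (+10 fires, +7 burnt)
Step 3: cell (2,0)='T' (+6 fires, +10 burnt)
Step 4: cell (2,0)='F' (+3 fires, +6 burnt)
  -> target ignites at step 4
Step 5: cell (2,0)='.' (+0 fires, +3 burnt)
  fire out at step 5

4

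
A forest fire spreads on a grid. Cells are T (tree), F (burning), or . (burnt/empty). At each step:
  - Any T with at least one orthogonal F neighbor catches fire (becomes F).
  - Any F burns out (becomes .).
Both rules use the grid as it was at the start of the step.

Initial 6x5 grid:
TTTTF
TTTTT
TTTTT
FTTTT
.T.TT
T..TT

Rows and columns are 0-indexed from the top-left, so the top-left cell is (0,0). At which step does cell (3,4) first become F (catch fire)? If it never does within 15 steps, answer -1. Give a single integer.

Step 1: cell (3,4)='T' (+4 fires, +2 burnt)
Step 2: cell (3,4)='T' (+7 fires, +4 burnt)
Step 3: cell (3,4)='F' (+8 fires, +7 burnt)
  -> target ignites at step 3
Step 4: cell (3,4)='.' (+2 fires, +8 burnt)
Step 5: cell (3,4)='.' (+2 fires, +2 burnt)
Step 6: cell (3,4)='.' (+0 fires, +2 burnt)
  fire out at step 6

3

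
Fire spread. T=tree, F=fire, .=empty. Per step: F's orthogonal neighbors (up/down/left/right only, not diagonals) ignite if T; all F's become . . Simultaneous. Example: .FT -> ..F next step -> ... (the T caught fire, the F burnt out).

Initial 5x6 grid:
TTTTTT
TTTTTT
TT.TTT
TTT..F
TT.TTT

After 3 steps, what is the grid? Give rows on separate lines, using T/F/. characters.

Step 1: 2 trees catch fire, 1 burn out
  TTTTTT
  TTTTTT
  TT.TTF
  TTT...
  TT.TTF
Step 2: 3 trees catch fire, 2 burn out
  TTTTTT
  TTTTTF
  TT.TF.
  TTT...
  TT.TF.
Step 3: 4 trees catch fire, 3 burn out
  TTTTTF
  TTTTF.
  TT.F..
  TTT...
  TT.F..

TTTTTF
TTTTF.
TT.F..
TTT...
TT.F..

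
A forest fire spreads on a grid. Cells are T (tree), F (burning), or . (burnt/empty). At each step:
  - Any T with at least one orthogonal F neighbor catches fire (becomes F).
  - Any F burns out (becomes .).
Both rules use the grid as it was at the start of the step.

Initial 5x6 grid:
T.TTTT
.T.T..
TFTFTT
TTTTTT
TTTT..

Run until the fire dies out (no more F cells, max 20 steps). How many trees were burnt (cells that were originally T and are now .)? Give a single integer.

Answer: 20

Derivation:
Step 1: +7 fires, +2 burnt (F count now 7)
Step 2: +7 fires, +7 burnt (F count now 7)
Step 3: +5 fires, +7 burnt (F count now 5)
Step 4: +1 fires, +5 burnt (F count now 1)
Step 5: +0 fires, +1 burnt (F count now 0)
Fire out after step 5
Initially T: 21, now '.': 29
Total burnt (originally-T cells now '.'): 20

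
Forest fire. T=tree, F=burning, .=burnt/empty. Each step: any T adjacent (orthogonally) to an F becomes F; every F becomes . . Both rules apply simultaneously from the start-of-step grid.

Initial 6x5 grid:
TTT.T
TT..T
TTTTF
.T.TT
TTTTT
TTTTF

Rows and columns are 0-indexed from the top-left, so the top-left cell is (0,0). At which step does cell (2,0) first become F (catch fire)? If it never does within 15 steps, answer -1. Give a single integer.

Step 1: cell (2,0)='T' (+5 fires, +2 burnt)
Step 2: cell (2,0)='T' (+5 fires, +5 burnt)
Step 3: cell (2,0)='T' (+3 fires, +5 burnt)
Step 4: cell (2,0)='F' (+5 fires, +3 burnt)
  -> target ignites at step 4
Step 5: cell (2,0)='.' (+3 fires, +5 burnt)
Step 6: cell (2,0)='.' (+2 fires, +3 burnt)
Step 7: cell (2,0)='.' (+0 fires, +2 burnt)
  fire out at step 7

4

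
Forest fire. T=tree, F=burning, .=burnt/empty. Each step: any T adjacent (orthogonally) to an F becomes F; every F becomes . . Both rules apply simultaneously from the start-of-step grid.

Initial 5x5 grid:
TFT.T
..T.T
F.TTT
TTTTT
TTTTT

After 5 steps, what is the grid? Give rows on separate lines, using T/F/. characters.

Step 1: 3 trees catch fire, 2 burn out
  F.F.T
  ..T.T
  ..TTT
  FTTTT
  TTTTT
Step 2: 3 trees catch fire, 3 burn out
  ....T
  ..F.T
  ..TTT
  .FTTT
  FTTTT
Step 3: 3 trees catch fire, 3 burn out
  ....T
  ....T
  ..FTT
  ..FTT
  .FTTT
Step 4: 3 trees catch fire, 3 burn out
  ....T
  ....T
  ...FT
  ...FT
  ..FTT
Step 5: 3 trees catch fire, 3 burn out
  ....T
  ....T
  ....F
  ....F
  ...FT

....T
....T
....F
....F
...FT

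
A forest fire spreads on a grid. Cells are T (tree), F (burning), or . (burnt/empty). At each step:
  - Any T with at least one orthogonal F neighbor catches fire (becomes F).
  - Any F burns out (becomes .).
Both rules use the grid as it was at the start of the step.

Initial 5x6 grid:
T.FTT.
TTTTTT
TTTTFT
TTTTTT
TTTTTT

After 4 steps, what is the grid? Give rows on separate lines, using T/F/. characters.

Step 1: 6 trees catch fire, 2 burn out
  T..FT.
  TTFTFT
  TTTF.F
  TTTTFT
  TTTTTT
Step 2: 8 trees catch fire, 6 burn out
  T...F.
  TF.F.F
  TTF...
  TTTF.F
  TTTTFT
Step 3: 5 trees catch fire, 8 burn out
  T.....
  F.....
  TF....
  TTF...
  TTTF.F
Step 4: 4 trees catch fire, 5 burn out
  F.....
  ......
  F.....
  TF....
  TTF...

F.....
......
F.....
TF....
TTF...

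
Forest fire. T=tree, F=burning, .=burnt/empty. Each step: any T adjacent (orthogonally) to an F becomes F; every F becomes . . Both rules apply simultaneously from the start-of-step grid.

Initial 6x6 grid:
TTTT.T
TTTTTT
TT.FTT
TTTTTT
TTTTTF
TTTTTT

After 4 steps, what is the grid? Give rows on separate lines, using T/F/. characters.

Step 1: 6 trees catch fire, 2 burn out
  TTTT.T
  TTTFTT
  TT..FT
  TTTFTF
  TTTTF.
  TTTTTF
Step 2: 8 trees catch fire, 6 burn out
  TTTF.T
  TTF.FT
  TT...F
  TTF.F.
  TTTF..
  TTTTF.
Step 3: 6 trees catch fire, 8 burn out
  TTF..T
  TF...F
  TT....
  TF....
  TTF...
  TTTF..
Step 4: 7 trees catch fire, 6 burn out
  TF...F
  F.....
  TF....
  F.....
  TF....
  TTF...

TF...F
F.....
TF....
F.....
TF....
TTF...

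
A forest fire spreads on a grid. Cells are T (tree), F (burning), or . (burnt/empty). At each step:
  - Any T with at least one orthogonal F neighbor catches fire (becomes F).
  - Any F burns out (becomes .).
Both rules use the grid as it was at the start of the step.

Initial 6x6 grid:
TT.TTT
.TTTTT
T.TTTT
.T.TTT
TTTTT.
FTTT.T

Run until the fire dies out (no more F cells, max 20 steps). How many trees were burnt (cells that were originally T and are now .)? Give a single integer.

Answer: 26

Derivation:
Step 1: +2 fires, +1 burnt (F count now 2)
Step 2: +2 fires, +2 burnt (F count now 2)
Step 3: +3 fires, +2 burnt (F count now 3)
Step 4: +1 fires, +3 burnt (F count now 1)
Step 5: +2 fires, +1 burnt (F count now 2)
Step 6: +2 fires, +2 burnt (F count now 2)
Step 7: +4 fires, +2 burnt (F count now 4)
Step 8: +4 fires, +4 burnt (F count now 4)
Step 9: +3 fires, +4 burnt (F count now 3)
Step 10: +2 fires, +3 burnt (F count now 2)
Step 11: +1 fires, +2 burnt (F count now 1)
Step 12: +0 fires, +1 burnt (F count now 0)
Fire out after step 12
Initially T: 28, now '.': 34
Total burnt (originally-T cells now '.'): 26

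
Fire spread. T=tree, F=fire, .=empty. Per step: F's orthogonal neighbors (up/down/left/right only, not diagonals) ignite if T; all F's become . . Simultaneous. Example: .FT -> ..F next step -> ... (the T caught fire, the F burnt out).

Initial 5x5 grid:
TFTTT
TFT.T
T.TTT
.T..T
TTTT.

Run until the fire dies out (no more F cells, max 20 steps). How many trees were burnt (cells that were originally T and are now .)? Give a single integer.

Step 1: +4 fires, +2 burnt (F count now 4)
Step 2: +3 fires, +4 burnt (F count now 3)
Step 3: +2 fires, +3 burnt (F count now 2)
Step 4: +2 fires, +2 burnt (F count now 2)
Step 5: +1 fires, +2 burnt (F count now 1)
Step 6: +0 fires, +1 burnt (F count now 0)
Fire out after step 6
Initially T: 17, now '.': 20
Total burnt (originally-T cells now '.'): 12

Answer: 12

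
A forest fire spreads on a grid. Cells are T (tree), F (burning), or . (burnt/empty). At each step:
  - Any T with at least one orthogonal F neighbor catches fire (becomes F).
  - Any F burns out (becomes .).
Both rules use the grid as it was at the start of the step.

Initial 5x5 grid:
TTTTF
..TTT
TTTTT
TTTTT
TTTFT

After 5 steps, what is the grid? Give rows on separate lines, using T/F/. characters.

Step 1: 5 trees catch fire, 2 burn out
  TTTF.
  ..TTF
  TTTTT
  TTTFT
  TTF.F
Step 2: 7 trees catch fire, 5 burn out
  TTF..
  ..TF.
  TTTFF
  TTF.F
  TF...
Step 3: 5 trees catch fire, 7 burn out
  TF...
  ..F..
  TTF..
  TF...
  F....
Step 4: 3 trees catch fire, 5 burn out
  F....
  .....
  TF...
  F....
  .....
Step 5: 1 trees catch fire, 3 burn out
  .....
  .....
  F....
  .....
  .....

.....
.....
F....
.....
.....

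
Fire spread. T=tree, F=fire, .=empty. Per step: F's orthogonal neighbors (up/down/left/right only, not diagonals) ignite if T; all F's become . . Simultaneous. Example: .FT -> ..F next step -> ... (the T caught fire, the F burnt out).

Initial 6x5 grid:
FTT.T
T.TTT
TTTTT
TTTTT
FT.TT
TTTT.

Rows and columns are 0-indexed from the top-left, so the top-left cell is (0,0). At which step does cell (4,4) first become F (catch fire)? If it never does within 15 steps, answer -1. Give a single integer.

Step 1: cell (4,4)='T' (+5 fires, +2 burnt)
Step 2: cell (4,4)='T' (+4 fires, +5 burnt)
Step 3: cell (4,4)='T' (+4 fires, +4 burnt)
Step 4: cell (4,4)='T' (+4 fires, +4 burnt)
Step 5: cell (4,4)='T' (+4 fires, +4 burnt)
Step 6: cell (4,4)='F' (+3 fires, +4 burnt)
  -> target ignites at step 6
Step 7: cell (4,4)='.' (+0 fires, +3 burnt)
  fire out at step 7

6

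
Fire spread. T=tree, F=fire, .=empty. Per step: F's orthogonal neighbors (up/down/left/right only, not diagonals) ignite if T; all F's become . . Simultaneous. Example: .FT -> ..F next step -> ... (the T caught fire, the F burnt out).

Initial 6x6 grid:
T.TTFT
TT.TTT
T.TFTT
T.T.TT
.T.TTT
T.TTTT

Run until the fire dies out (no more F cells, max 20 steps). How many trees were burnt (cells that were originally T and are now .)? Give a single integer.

Step 1: +6 fires, +2 burnt (F count now 6)
Step 2: +5 fires, +6 burnt (F count now 5)
Step 3: +2 fires, +5 burnt (F count now 2)
Step 4: +3 fires, +2 burnt (F count now 3)
Step 5: +2 fires, +3 burnt (F count now 2)
Step 6: +1 fires, +2 burnt (F count now 1)
Step 7: +0 fires, +1 burnt (F count now 0)
Fire out after step 7
Initially T: 26, now '.': 29
Total burnt (originally-T cells now '.'): 19

Answer: 19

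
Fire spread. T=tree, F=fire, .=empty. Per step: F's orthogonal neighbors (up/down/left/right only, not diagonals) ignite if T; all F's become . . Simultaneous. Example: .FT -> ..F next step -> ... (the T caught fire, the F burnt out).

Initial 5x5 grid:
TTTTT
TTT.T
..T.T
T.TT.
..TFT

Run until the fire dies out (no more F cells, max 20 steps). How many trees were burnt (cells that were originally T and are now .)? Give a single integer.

Step 1: +3 fires, +1 burnt (F count now 3)
Step 2: +1 fires, +3 burnt (F count now 1)
Step 3: +1 fires, +1 burnt (F count now 1)
Step 4: +1 fires, +1 burnt (F count now 1)
Step 5: +2 fires, +1 burnt (F count now 2)
Step 6: +3 fires, +2 burnt (F count now 3)
Step 7: +2 fires, +3 burnt (F count now 2)
Step 8: +1 fires, +2 burnt (F count now 1)
Step 9: +1 fires, +1 burnt (F count now 1)
Step 10: +0 fires, +1 burnt (F count now 0)
Fire out after step 10
Initially T: 16, now '.': 24
Total burnt (originally-T cells now '.'): 15

Answer: 15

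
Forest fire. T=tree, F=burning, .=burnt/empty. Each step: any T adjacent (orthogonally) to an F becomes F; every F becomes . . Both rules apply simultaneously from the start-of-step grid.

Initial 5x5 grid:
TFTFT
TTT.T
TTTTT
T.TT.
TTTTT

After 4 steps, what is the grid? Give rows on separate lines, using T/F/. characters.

Step 1: 4 trees catch fire, 2 burn out
  F.F.F
  TFT.T
  TTTTT
  T.TT.
  TTTTT
Step 2: 4 trees catch fire, 4 burn out
  .....
  F.F.F
  TFTTT
  T.TT.
  TTTTT
Step 3: 3 trees catch fire, 4 burn out
  .....
  .....
  F.FTF
  T.TT.
  TTTTT
Step 4: 3 trees catch fire, 3 burn out
  .....
  .....
  ...F.
  F.FT.
  TTTTT

.....
.....
...F.
F.FT.
TTTTT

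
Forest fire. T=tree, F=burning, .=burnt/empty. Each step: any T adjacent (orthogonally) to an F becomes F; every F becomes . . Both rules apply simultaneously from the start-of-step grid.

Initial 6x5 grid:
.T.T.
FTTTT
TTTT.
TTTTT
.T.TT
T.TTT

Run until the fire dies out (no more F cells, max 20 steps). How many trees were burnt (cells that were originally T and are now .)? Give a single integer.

Step 1: +2 fires, +1 burnt (F count now 2)
Step 2: +4 fires, +2 burnt (F count now 4)
Step 3: +3 fires, +4 burnt (F count now 3)
Step 4: +5 fires, +3 burnt (F count now 5)
Step 5: +1 fires, +5 burnt (F count now 1)
Step 6: +2 fires, +1 burnt (F count now 2)
Step 7: +2 fires, +2 burnt (F count now 2)
Step 8: +2 fires, +2 burnt (F count now 2)
Step 9: +0 fires, +2 burnt (F count now 0)
Fire out after step 9
Initially T: 22, now '.': 29
Total burnt (originally-T cells now '.'): 21

Answer: 21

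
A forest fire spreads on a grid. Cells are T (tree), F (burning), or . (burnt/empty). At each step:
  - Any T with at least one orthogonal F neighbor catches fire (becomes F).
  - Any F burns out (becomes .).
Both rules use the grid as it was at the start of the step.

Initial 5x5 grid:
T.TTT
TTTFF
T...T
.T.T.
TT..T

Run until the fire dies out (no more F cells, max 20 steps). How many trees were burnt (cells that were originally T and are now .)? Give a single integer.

Step 1: +4 fires, +2 burnt (F count now 4)
Step 2: +2 fires, +4 burnt (F count now 2)
Step 3: +1 fires, +2 burnt (F count now 1)
Step 4: +2 fires, +1 burnt (F count now 2)
Step 5: +0 fires, +2 burnt (F count now 0)
Fire out after step 5
Initially T: 14, now '.': 20
Total burnt (originally-T cells now '.'): 9

Answer: 9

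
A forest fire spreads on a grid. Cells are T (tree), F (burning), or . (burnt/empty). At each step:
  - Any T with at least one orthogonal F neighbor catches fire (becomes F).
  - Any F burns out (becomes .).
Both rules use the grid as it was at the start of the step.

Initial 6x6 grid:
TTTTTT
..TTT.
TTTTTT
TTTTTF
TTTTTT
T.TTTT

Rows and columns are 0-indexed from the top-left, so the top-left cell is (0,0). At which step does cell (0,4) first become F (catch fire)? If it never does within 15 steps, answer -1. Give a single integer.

Step 1: cell (0,4)='T' (+3 fires, +1 burnt)
Step 2: cell (0,4)='T' (+4 fires, +3 burnt)
Step 3: cell (0,4)='T' (+5 fires, +4 burnt)
Step 4: cell (0,4)='F' (+6 fires, +5 burnt)
  -> target ignites at step 4
Step 5: cell (0,4)='.' (+7 fires, +6 burnt)
Step 6: cell (0,4)='.' (+3 fires, +7 burnt)
Step 7: cell (0,4)='.' (+2 fires, +3 burnt)
Step 8: cell (0,4)='.' (+1 fires, +2 burnt)
Step 9: cell (0,4)='.' (+0 fires, +1 burnt)
  fire out at step 9

4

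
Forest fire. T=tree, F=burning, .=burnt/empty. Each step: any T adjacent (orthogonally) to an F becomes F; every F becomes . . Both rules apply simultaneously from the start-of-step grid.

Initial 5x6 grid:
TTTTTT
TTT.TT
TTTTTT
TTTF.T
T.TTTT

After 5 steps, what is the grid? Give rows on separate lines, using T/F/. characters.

Step 1: 3 trees catch fire, 1 burn out
  TTTTTT
  TTT.TT
  TTTFTT
  TTF..T
  T.TFTT
Step 2: 5 trees catch fire, 3 burn out
  TTTTTT
  TTT.TT
  TTF.FT
  TF...T
  T.F.FT
Step 3: 6 trees catch fire, 5 burn out
  TTTTTT
  TTF.FT
  TF...F
  F....T
  T....F
Step 4: 7 trees catch fire, 6 burn out
  TTFTFT
  TF...F
  F.....
  .....F
  F.....
Step 5: 4 trees catch fire, 7 burn out
  TF.F.F
  F.....
  ......
  ......
  ......

TF.F.F
F.....
......
......
......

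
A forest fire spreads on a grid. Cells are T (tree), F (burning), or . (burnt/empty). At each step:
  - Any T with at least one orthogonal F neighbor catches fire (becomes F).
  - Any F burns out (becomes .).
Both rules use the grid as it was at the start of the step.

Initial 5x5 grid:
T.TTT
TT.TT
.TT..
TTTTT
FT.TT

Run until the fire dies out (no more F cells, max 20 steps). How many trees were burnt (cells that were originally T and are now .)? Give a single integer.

Answer: 13

Derivation:
Step 1: +2 fires, +1 burnt (F count now 2)
Step 2: +1 fires, +2 burnt (F count now 1)
Step 3: +2 fires, +1 burnt (F count now 2)
Step 4: +3 fires, +2 burnt (F count now 3)
Step 5: +3 fires, +3 burnt (F count now 3)
Step 6: +2 fires, +3 burnt (F count now 2)
Step 7: +0 fires, +2 burnt (F count now 0)
Fire out after step 7
Initially T: 18, now '.': 20
Total burnt (originally-T cells now '.'): 13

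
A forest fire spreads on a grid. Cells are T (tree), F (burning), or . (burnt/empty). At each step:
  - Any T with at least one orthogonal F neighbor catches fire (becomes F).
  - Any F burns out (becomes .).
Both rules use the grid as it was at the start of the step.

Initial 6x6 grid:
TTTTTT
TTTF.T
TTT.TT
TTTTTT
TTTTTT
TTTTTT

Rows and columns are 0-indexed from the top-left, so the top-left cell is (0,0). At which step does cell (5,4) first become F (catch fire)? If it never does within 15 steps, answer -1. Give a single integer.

Step 1: cell (5,4)='T' (+2 fires, +1 burnt)
Step 2: cell (5,4)='T' (+4 fires, +2 burnt)
Step 3: cell (5,4)='T' (+5 fires, +4 burnt)
Step 4: cell (5,4)='T' (+6 fires, +5 burnt)
Step 5: cell (5,4)='T' (+6 fires, +6 burnt)
Step 6: cell (5,4)='T' (+6 fires, +6 burnt)
Step 7: cell (5,4)='F' (+3 fires, +6 burnt)
  -> target ignites at step 7
Step 8: cell (5,4)='.' (+1 fires, +3 burnt)
Step 9: cell (5,4)='.' (+0 fires, +1 burnt)
  fire out at step 9

7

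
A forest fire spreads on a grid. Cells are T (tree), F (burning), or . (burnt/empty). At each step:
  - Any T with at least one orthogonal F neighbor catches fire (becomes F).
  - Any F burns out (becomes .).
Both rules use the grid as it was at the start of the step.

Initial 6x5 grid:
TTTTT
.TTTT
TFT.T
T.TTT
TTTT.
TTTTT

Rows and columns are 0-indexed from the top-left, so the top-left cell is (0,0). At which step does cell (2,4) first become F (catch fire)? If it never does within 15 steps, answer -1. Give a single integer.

Step 1: cell (2,4)='T' (+3 fires, +1 burnt)
Step 2: cell (2,4)='T' (+4 fires, +3 burnt)
Step 3: cell (2,4)='T' (+6 fires, +4 burnt)
Step 4: cell (2,4)='T' (+7 fires, +6 burnt)
Step 5: cell (2,4)='F' (+4 fires, +7 burnt)
  -> target ignites at step 5
Step 6: cell (2,4)='.' (+1 fires, +4 burnt)
Step 7: cell (2,4)='.' (+0 fires, +1 burnt)
  fire out at step 7

5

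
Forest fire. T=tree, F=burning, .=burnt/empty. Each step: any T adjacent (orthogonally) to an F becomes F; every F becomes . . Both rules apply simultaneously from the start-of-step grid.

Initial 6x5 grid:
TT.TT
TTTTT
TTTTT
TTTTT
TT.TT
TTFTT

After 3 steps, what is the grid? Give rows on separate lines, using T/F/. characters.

Step 1: 2 trees catch fire, 1 burn out
  TT.TT
  TTTTT
  TTTTT
  TTTTT
  TT.TT
  TF.FT
Step 2: 4 trees catch fire, 2 burn out
  TT.TT
  TTTTT
  TTTTT
  TTTTT
  TF.FT
  F...F
Step 3: 4 trees catch fire, 4 burn out
  TT.TT
  TTTTT
  TTTTT
  TFTFT
  F...F
  .....

TT.TT
TTTTT
TTTTT
TFTFT
F...F
.....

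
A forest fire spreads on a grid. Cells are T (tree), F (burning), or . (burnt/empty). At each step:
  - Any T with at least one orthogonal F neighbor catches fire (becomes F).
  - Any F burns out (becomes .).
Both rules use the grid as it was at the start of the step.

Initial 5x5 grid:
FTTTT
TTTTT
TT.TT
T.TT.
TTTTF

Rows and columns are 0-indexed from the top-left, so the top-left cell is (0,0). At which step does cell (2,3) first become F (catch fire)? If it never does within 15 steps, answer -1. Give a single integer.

Step 1: cell (2,3)='T' (+3 fires, +2 burnt)
Step 2: cell (2,3)='T' (+5 fires, +3 burnt)
Step 3: cell (2,3)='F' (+7 fires, +5 burnt)
  -> target ignites at step 3
Step 4: cell (2,3)='.' (+4 fires, +7 burnt)
Step 5: cell (2,3)='.' (+1 fires, +4 burnt)
Step 6: cell (2,3)='.' (+0 fires, +1 burnt)
  fire out at step 6

3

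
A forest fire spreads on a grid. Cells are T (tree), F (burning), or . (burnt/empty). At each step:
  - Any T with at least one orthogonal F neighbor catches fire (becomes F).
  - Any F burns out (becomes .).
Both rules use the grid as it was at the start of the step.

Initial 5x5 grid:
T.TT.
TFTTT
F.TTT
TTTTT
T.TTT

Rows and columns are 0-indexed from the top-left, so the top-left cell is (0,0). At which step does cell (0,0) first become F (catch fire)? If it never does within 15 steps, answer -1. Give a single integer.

Step 1: cell (0,0)='T' (+3 fires, +2 burnt)
Step 2: cell (0,0)='F' (+6 fires, +3 burnt)
  -> target ignites at step 2
Step 3: cell (0,0)='.' (+4 fires, +6 burnt)
Step 4: cell (0,0)='.' (+3 fires, +4 burnt)
Step 5: cell (0,0)='.' (+2 fires, +3 burnt)
Step 6: cell (0,0)='.' (+1 fires, +2 burnt)
Step 7: cell (0,0)='.' (+0 fires, +1 burnt)
  fire out at step 7

2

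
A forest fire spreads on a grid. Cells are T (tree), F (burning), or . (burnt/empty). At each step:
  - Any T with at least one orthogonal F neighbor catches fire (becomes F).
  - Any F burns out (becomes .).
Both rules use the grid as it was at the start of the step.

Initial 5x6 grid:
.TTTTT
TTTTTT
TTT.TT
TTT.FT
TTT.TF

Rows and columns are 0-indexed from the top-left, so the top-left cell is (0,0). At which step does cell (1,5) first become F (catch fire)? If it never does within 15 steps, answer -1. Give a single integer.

Step 1: cell (1,5)='T' (+3 fires, +2 burnt)
Step 2: cell (1,5)='T' (+2 fires, +3 burnt)
Step 3: cell (1,5)='F' (+3 fires, +2 burnt)
  -> target ignites at step 3
Step 4: cell (1,5)='.' (+3 fires, +3 burnt)
Step 5: cell (1,5)='.' (+3 fires, +3 burnt)
Step 6: cell (1,5)='.' (+4 fires, +3 burnt)
Step 7: cell (1,5)='.' (+3 fires, +4 burnt)
Step 8: cell (1,5)='.' (+2 fires, +3 burnt)
Step 9: cell (1,5)='.' (+1 fires, +2 burnt)
Step 10: cell (1,5)='.' (+0 fires, +1 burnt)
  fire out at step 10

3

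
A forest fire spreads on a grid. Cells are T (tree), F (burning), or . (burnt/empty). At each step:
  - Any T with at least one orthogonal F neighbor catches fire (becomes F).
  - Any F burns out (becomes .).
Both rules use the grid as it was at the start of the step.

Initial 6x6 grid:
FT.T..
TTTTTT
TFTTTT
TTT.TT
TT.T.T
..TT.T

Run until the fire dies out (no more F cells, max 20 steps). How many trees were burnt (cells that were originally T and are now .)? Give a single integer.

Step 1: +6 fires, +2 burnt (F count now 6)
Step 2: +5 fires, +6 burnt (F count now 5)
Step 3: +3 fires, +5 burnt (F count now 3)
Step 4: +4 fires, +3 burnt (F count now 4)
Step 5: +2 fires, +4 burnt (F count now 2)
Step 6: +1 fires, +2 burnt (F count now 1)
Step 7: +1 fires, +1 burnt (F count now 1)
Step 8: +0 fires, +1 burnt (F count now 0)
Fire out after step 8
Initially T: 25, now '.': 33
Total burnt (originally-T cells now '.'): 22

Answer: 22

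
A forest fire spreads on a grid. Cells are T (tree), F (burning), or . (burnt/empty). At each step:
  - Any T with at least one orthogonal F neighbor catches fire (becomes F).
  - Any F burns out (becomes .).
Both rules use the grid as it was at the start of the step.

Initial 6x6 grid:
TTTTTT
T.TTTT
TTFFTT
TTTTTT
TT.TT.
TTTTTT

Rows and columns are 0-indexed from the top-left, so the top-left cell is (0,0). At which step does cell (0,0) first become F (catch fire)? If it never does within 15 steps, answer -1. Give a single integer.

Step 1: cell (0,0)='T' (+6 fires, +2 burnt)
Step 2: cell (0,0)='T' (+8 fires, +6 burnt)
Step 3: cell (0,0)='T' (+9 fires, +8 burnt)
Step 4: cell (0,0)='F' (+6 fires, +9 burnt)
  -> target ignites at step 4
Step 5: cell (0,0)='.' (+2 fires, +6 burnt)
Step 6: cell (0,0)='.' (+0 fires, +2 burnt)
  fire out at step 6

4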